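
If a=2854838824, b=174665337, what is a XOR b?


2854838824 ^ 174665337 = 2688568401

2688568401


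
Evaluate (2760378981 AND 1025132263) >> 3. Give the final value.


Step 1: 2760378981 & 1025132263 = 604504677
Step 2: 604504677 >> 3 = 75563084

75563084


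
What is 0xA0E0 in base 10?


A0E0 hex = 41184 decimal

41184


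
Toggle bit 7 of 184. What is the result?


184 ^ (1 << 7) = 184 ^ 128 = 56

56


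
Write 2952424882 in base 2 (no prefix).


2952424882 = 10101111111110100110110110110010 in binary

10101111111110100110110110110010


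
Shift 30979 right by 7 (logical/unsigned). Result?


0b111100100000011 >> 7 = 0b11110010 = 242

242


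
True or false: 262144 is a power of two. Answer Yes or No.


0b1000000000000000000. Only one bit set => Yes

Yes


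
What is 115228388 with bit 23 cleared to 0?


115228388 & ~(1 << 23) = 106839780

106839780


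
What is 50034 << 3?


0b1100001101110010 << 3 = 0b1100001101110010000 = 400272

400272


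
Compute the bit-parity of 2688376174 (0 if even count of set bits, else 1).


0b10100000001111010101110101101110 has 17 ones => parity 1

1


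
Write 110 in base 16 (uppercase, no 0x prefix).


110 = 6E hex

6E


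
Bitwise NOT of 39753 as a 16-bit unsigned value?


~0b1001101101001001 = 0b110010010110110 = 25782 (16-bit unsigned)

25782


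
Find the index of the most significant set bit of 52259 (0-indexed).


0b1100110000100011. Highest set bit at position 15

15


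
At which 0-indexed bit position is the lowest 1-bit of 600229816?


0b100011110001101100011110111000. Lowest set bit at position 3

3


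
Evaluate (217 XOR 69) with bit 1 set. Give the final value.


Step 1: 217 ^ 69 = 156
Step 2: 156 | (1 << 1) = 156 | 2 = 158

158


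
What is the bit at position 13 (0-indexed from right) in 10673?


0b10100110110001, position 13 = 1

1


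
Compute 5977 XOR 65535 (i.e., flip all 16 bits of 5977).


5977 ^ 65535 = 59558

59558


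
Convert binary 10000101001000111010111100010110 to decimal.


10000101001000111010111100010110 in decimal = 2233708310

2233708310


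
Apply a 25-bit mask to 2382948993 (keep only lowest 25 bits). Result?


2382948993 & 33554431 = 584321

584321


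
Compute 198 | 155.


0b11000110 | 0b10011011 = 0b11011111 = 223

223


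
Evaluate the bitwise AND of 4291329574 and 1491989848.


0b11111111110010000111111000100110 & 0b1011000111011011111010101011000 = 0b1011000110010000111010000000000 = 1489531904

1489531904


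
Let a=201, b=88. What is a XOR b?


201 ^ 88 = 145

145


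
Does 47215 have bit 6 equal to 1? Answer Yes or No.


0b1011100001101111, bit 6 = 1. Yes

Yes


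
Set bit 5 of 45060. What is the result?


45060 | (1 << 5) = 45060 | 32 = 45092

45092


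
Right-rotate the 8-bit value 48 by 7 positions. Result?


Rotate 0b110000 right by 7 (8-bit) = 0b1100000 = 96

96


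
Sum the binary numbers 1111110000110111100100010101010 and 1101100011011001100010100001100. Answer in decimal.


1111110000110111100100010101010 + 1101100011011001100010100001100 = 11101010100010001000110110110110 = 3934817718

3934817718


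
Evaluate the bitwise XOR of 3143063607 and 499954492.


0b10111011010101110101100000110111 ^ 0b11101110011001011001100111100 = 0b10100110100110111110101100001011 = 2795236107

2795236107


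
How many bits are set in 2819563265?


0b10101000000011110001111100000001 has 13 set bits

13


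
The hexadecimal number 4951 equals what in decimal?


4951 hex = 18769 decimal

18769


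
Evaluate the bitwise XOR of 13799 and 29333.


0b11010111100111 ^ 0b111001010010101 = 0b100011101110010 = 18290

18290


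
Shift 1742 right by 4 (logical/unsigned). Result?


0b11011001110 >> 4 = 0b1101100 = 108

108


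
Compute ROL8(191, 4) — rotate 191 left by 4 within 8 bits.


Rotate 0b10111111 left by 4 (8-bit) = 0b11111011 = 251

251


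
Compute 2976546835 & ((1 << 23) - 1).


2976546835 & 8388607 = 6979603

6979603


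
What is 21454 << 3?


0b101001111001110 << 3 = 0b101001111001110000 = 171632

171632


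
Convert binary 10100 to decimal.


10100 in decimal = 20

20


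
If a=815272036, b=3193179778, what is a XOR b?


815272036 ^ 3193179778 = 2395741926

2395741926


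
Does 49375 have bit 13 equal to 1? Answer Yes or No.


0b1100000011011111, bit 13 = 0. No

No


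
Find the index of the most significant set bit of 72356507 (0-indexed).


0b100010100000001001010011011. Highest set bit at position 26

26


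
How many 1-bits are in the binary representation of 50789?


0b1100011001100101 has 8 set bits

8


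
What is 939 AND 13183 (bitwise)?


0b1110101011 & 0b11001101111111 = 0b1100101011 = 811

811


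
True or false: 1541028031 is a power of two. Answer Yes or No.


0b1011011110110100011100010111111. Multiple bits set => No

No


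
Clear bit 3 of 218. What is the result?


218 & ~(1 << 3) = 210

210


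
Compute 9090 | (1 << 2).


9090 | (1 << 2) = 9090 | 4 = 9094

9094


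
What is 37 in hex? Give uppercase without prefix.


37 = 25 hex

25


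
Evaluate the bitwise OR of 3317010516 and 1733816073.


0b11000101101101011001000001010100 | 0b1100111010101111110111100001001 = 0b11100111111101111111111101011101 = 3891789661

3891789661


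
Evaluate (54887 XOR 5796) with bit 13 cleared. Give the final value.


Step 1: 54887 ^ 5796 = 49347
Step 2: 49347 & ~(1 << 13) = 49347

49347


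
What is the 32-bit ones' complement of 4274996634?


4274996634 ^ 4294967295 = 19970661

19970661


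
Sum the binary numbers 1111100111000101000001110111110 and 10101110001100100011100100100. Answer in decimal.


1111100111000101000001110111110 + 10101110001100100011100100100 = 10010010101010001100101011100010 = 2460535522

2460535522


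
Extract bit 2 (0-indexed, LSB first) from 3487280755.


0b11001111110110111010111001110011, position 2 = 0

0


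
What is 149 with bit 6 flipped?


149 ^ (1 << 6) = 149 ^ 64 = 213

213


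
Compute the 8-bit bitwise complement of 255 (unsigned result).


~0b11111111 = 0b0 = 0 (8-bit unsigned)

0


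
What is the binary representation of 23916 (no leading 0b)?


23916 = 101110101101100 in binary

101110101101100


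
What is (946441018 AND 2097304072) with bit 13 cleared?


Step 1: 946441018 & 2097304072 = 939524616
Step 2: 939524616 & ~(1 << 13) = 939524616

939524616


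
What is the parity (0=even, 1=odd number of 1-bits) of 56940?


0b1101111001101100 has 10 ones => parity 0

0


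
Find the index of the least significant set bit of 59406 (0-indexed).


0b1110100000001110. Lowest set bit at position 1

1


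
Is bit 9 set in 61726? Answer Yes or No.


0b1111000100011110, bit 9 = 0. No

No


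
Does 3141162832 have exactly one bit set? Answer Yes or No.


0b10111011001110100101011101010000. Multiple bits set => No

No


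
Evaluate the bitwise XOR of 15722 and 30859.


0b11110101101010 ^ 0b111100010001011 = 0b100010111100001 = 17889

17889


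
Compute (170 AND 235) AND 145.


Step 1: 170 & 235 = 170
Step 2: 170 & 145 = 128

128


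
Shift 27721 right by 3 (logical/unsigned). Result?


0b110110001001001 >> 3 = 0b110110001001 = 3465

3465


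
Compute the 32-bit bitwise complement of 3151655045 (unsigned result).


~0b10111011110110100111000010000101 = 0b1000100001001011000111101111010 = 1143312250 (32-bit unsigned)

1143312250


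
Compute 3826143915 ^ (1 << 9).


3826143915 ^ (1 << 9) = 3826143915 ^ 512 = 3826143403

3826143403


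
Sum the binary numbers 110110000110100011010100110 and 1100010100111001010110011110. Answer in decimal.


110110000110100011010100110 + 1100010100111001010110011110 = 10011000101101101110001000100 = 320265284

320265284


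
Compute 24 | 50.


0b11000 | 0b110010 = 0b111010 = 58

58


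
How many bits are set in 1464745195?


0b1010111010011100011110011101011 has 19 set bits

19


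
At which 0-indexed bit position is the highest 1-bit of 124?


0b1111100. Highest set bit at position 6

6


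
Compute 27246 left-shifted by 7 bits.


0b110101001101110 << 7 = 0b1101010011011100000000 = 3487488

3487488


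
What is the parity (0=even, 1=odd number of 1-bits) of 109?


0b1101101 has 5 ones => parity 1

1


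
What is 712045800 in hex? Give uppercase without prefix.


712045800 = 2A70F4E8 hex

2A70F4E8


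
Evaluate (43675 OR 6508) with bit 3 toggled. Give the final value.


Step 1: 43675 | 6508 = 48127
Step 2: 48127 ^ (1 << 3) = 48127 ^ 8 = 48119

48119


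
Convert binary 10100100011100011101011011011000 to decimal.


10100100011100011101011011011000 in decimal = 2758923992

2758923992


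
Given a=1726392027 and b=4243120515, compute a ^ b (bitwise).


1726392027 ^ 4243120515 = 2584627032

2584627032


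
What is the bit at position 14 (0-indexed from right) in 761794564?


0b101101011010000001000000000100, position 14 = 0

0


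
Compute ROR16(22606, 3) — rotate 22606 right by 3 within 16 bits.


Rotate 0b101100001001110 right by 3 (16-bit) = 0b1100101100001001 = 51977

51977


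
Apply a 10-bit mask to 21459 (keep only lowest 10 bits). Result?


21459 & 1023 = 979

979


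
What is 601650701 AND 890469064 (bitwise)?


0b100011110111000111011000001101 & 0b110101000100110111101011001000 = 0b100001000100000111001000001000 = 554725896

554725896


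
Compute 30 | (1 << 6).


30 | (1 << 6) = 30 | 64 = 94

94


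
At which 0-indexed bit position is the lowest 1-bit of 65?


0b1000001. Lowest set bit at position 0

0


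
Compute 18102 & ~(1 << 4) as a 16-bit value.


18102 & ~(1 << 4) = 18086

18086


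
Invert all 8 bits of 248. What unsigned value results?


248 ^ 255 = 7

7


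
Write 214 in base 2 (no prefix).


214 = 11010110 in binary

11010110


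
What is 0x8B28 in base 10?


8B28 hex = 35624 decimal

35624


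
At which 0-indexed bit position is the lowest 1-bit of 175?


0b10101111. Lowest set bit at position 0

0


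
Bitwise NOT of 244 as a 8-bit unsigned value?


~0b11110100 = 0b1011 = 11 (8-bit unsigned)

11


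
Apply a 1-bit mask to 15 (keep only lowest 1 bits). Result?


15 & 1 = 1

1


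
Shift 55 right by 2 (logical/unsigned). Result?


0b110111 >> 2 = 0b1101 = 13

13


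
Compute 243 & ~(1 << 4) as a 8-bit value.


243 & ~(1 << 4) = 227

227


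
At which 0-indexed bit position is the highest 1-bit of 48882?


0b1011111011110010. Highest set bit at position 15

15


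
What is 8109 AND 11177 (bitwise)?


0b1111110101101 & 0b10101110101001 = 0b101110101001 = 2985

2985


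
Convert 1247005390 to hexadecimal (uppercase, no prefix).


1247005390 = 4A53CACE hex

4A53CACE


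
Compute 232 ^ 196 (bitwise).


0b11101000 ^ 0b11000100 = 0b101100 = 44

44


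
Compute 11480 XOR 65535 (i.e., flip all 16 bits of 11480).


11480 ^ 65535 = 54055

54055


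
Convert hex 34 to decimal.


34 hex = 52 decimal

52


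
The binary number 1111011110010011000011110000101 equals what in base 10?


1111011110010011000011110000101 in decimal = 2076804997

2076804997


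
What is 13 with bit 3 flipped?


13 ^ (1 << 3) = 13 ^ 8 = 5

5


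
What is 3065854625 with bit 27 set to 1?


3065854625 | (1 << 27) = 3065854625 | 134217728 = 3200072353

3200072353


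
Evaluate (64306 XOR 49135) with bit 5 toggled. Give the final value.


Step 1: 64306 ^ 49135 = 17629
Step 2: 17629 ^ (1 << 5) = 17629 ^ 32 = 17661

17661


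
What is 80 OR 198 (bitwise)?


0b1010000 | 0b11000110 = 0b11010110 = 214

214


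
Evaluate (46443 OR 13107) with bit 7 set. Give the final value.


Step 1: 46443 | 13107 = 46971
Step 2: 46971 | (1 << 7) = 46971 | 128 = 47099

47099


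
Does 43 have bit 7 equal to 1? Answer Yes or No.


0b101011, bit 7 = 0. No

No


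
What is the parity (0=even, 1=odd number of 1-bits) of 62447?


0b1111001111101111 has 13 ones => parity 1

1


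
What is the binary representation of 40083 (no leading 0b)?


40083 = 1001110010010011 in binary

1001110010010011


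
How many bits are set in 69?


0b1000101 has 3 set bits

3


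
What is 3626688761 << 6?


0b11011000001010101110000011111001 << 6 = 0b11011000001010101110000011111001000000 = 232108080704

232108080704


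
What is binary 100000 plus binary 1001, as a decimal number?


100000 + 1001 = 101001 = 41

41


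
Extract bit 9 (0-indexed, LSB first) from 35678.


0b1000101101011110, position 9 = 1

1


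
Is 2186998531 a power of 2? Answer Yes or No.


0b10000010010110101111001100000011. Multiple bits set => No

No


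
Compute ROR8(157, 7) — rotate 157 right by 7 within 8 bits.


Rotate 0b10011101 right by 7 (8-bit) = 0b111011 = 59

59


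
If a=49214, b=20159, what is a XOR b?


49214 ^ 20159 = 36481

36481


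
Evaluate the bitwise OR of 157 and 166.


0b10011101 | 0b10100110 = 0b10111111 = 191

191


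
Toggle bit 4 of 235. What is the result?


235 ^ (1 << 4) = 235 ^ 16 = 251

251


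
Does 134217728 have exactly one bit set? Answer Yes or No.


0b1000000000000000000000000000. Only one bit set => Yes

Yes


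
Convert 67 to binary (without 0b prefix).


67 = 1000011 in binary

1000011


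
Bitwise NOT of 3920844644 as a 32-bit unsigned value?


~0b11101001101100110101011101100100 = 0b10110010011001010100010011011 = 374122651 (32-bit unsigned)

374122651


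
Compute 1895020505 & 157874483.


0b1110000111100111011011111011001 & 0b1001011010001111100100110011 = 0b11000001011000100010001 = 6336785

6336785


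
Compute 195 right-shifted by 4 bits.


0b11000011 >> 4 = 0b1100 = 12

12


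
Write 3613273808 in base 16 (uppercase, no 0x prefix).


3613273808 = D75E2ED0 hex

D75E2ED0


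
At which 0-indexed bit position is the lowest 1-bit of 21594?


0b101010001011010. Lowest set bit at position 1

1


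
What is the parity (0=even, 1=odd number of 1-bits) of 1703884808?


0b1100101100011110011100000001000 has 13 ones => parity 1

1


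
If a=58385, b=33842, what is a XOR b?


58385 ^ 33842 = 24611

24611


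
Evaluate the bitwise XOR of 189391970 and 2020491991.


0b1011010010011110010001100010 ^ 0b1111000011011100100001011010111 = 0b1110011001001111010011010110101 = 1931978421

1931978421


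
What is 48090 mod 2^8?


48090 & 255 = 218

218


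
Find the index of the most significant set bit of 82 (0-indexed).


0b1010010. Highest set bit at position 6

6


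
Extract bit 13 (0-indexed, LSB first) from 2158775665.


0b10000000101011000100110101110001, position 13 = 0

0


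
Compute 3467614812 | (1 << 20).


3467614812 | (1 << 20) = 3467614812 | 1048576 = 3468663388

3468663388


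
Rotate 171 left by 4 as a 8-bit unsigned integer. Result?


Rotate 0b10101011 left by 4 (8-bit) = 0b10111010 = 186

186


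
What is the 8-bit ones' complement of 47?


47 ^ 255 = 208

208


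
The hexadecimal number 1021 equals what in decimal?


1021 hex = 4129 decimal

4129


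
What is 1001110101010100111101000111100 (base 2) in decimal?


1001110101010100111101000111100 in decimal = 1319795260

1319795260


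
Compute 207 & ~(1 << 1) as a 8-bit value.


207 & ~(1 << 1) = 205

205


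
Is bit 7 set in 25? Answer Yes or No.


0b11001, bit 7 = 0. No

No


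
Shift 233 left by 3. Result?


0b11101001 << 3 = 0b11101001000 = 1864

1864


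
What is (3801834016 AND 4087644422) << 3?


Step 1: 3801834016 & 4087644422 = 3800039424
Step 2: 3800039424 << 3 = 30400315392

30400315392


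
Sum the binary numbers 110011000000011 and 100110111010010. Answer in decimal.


110011000000011 + 100110111010010 = 1011001111010101 = 46037

46037


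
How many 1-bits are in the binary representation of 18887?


0b100100111000111 has 8 set bits

8


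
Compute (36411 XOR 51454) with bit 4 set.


Step 1: 36411 ^ 51454 = 18117
Step 2: 18117 | (1 << 4) = 18117 | 16 = 18133

18133


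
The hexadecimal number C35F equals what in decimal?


C35F hex = 50015 decimal

50015


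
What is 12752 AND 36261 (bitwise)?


0b11000111010000 & 0b1000110110100101 = 0b110000000 = 384

384


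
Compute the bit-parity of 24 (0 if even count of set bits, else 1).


0b11000 has 2 ones => parity 0

0


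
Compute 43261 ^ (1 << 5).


43261 ^ (1 << 5) = 43261 ^ 32 = 43229

43229


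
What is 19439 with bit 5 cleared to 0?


19439 & ~(1 << 5) = 19407

19407


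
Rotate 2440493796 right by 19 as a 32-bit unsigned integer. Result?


Rotate 0b10010001011101101111101011100100 right by 19 (32-bit) = 0b11011111010111001001001000101110 = 3747385902

3747385902


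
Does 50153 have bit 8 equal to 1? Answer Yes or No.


0b1100001111101001, bit 8 = 1. Yes

Yes


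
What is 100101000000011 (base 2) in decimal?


100101000000011 in decimal = 18947

18947


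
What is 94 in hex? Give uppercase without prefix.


94 = 5E hex

5E


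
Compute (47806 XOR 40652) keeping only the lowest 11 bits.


Step 1: 47806 ^ 40652 = 9330
Step 2: 9330 & 2047 = 1138

1138


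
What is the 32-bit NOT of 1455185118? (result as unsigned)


~0b1010110101111000101110011011110 = 0b10101001010000111010001100100001 = 2839782177 (32-bit unsigned)

2839782177


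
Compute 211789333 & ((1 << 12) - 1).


211789333 & 4095 = 1557

1557


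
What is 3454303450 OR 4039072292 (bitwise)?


0b11001101111001000111110011011010 | 0b11110000101111110101101000100100 = 0b11111101111111110111111011111110 = 4261379838

4261379838


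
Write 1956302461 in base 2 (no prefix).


1956302461 = 1110100100110101100111001111101 in binary

1110100100110101100111001111101


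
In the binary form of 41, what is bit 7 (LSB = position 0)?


0b101001, position 7 = 0

0


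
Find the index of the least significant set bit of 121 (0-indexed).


0b1111001. Lowest set bit at position 0

0


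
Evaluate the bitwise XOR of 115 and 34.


0b1110011 ^ 0b100010 = 0b1010001 = 81

81


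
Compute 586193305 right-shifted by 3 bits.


0b100010111100001001100110011001 >> 3 = 0b100010111100001001100110011 = 73274163

73274163


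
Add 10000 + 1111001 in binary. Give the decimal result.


10000 + 1111001 = 10001001 = 137

137


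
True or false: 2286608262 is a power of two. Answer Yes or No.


0b10001000010010101101111110000110. Multiple bits set => No

No


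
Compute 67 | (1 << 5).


67 | (1 << 5) = 67 | 32 = 99

99


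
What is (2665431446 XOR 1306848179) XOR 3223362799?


Step 1: 2665431446 ^ 1306848179 = 3543902757
Step 2: 3543902757 ^ 3223362799 = 320550602

320550602


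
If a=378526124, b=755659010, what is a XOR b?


378526124 ^ 755659010 = 998615214

998615214


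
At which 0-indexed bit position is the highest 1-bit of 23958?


0b101110110010110. Highest set bit at position 14

14


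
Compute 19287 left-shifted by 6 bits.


0b100101101010111 << 6 = 0b100101101010111000000 = 1234368

1234368


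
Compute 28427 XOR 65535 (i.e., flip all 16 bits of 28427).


28427 ^ 65535 = 37108

37108


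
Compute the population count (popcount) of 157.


0b10011101 has 5 set bits

5


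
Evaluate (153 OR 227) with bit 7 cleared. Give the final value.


Step 1: 153 | 227 = 251
Step 2: 251 & ~(1 << 7) = 123

123


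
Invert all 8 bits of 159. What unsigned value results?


159 ^ 255 = 96

96


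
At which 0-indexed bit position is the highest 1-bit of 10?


0b1010. Highest set bit at position 3

3


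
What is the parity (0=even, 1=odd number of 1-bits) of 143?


0b10001111 has 5 ones => parity 1

1


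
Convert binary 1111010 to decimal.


1111010 in decimal = 122

122


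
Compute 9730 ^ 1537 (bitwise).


0b10011000000010 ^ 0b11000000001 = 0b10000000000011 = 8195

8195


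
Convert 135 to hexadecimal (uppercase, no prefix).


135 = 87 hex

87


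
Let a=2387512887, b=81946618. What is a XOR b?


2387512887 ^ 81946618 = 2326587853

2326587853


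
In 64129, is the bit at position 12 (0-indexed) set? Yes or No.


0b1111101010000001, bit 12 = 1. Yes

Yes


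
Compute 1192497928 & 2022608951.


0b1000111000101000001001100001000 & 0b1111000100011101001000000110111 = 0b1000000000001000001000000000000 = 1074008064

1074008064


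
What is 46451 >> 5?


0b1011010101110011 >> 5 = 0b10110101011 = 1451

1451


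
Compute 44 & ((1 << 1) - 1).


44 & 1 = 0

0


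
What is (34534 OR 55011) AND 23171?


Step 1: 34534 | 55011 = 55015
Step 2: 55015 & 23171 = 21123

21123


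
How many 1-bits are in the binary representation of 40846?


0b1001111110001110 has 10 set bits

10


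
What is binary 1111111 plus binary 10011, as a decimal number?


1111111 + 10011 = 10010010 = 146

146


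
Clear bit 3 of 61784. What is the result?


61784 & ~(1 << 3) = 61776

61776


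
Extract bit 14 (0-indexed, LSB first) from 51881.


0b1100101010101001, position 14 = 1

1


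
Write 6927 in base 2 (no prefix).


6927 = 1101100001111 in binary

1101100001111


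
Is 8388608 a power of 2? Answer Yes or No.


0b100000000000000000000000. Only one bit set => Yes

Yes


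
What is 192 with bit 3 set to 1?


192 | (1 << 3) = 192 | 8 = 200

200


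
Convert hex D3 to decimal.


D3 hex = 211 decimal

211


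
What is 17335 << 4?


0b100001110110111 << 4 = 0b1000011101101110000 = 277360

277360


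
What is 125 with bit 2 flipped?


125 ^ (1 << 2) = 125 ^ 4 = 121

121


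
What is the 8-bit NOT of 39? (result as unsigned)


~0b100111 = 0b11011000 = 216 (8-bit unsigned)

216


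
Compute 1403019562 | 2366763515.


0b1010011101000000110000100101010 | 0b10001101000100011111000111111011 = 0b11011111101100011111000111111011 = 3752980987

3752980987


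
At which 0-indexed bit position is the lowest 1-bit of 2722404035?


0b10100010010001001001011011000011. Lowest set bit at position 0

0


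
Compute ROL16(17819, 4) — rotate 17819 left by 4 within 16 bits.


Rotate 0b100010110011011 left by 4 (16-bit) = 0b101100110110100 = 22964

22964


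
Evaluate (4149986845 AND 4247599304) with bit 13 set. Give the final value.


Step 1: 4149986845 & 4247599304 = 4111007752
Step 2: 4111007752 | (1 << 13) = 4111007752 | 8192 = 4111015944

4111015944


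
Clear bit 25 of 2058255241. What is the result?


2058255241 & ~(1 << 25) = 2024700809

2024700809


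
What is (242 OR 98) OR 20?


Step 1: 242 | 98 = 242
Step 2: 242 | 20 = 246

246


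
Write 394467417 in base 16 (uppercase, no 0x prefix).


394467417 = 17831859 hex

17831859


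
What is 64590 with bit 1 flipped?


64590 ^ (1 << 1) = 64590 ^ 2 = 64588

64588


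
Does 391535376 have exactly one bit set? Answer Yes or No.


0b10111010101100101101100010000. Multiple bits set => No

No


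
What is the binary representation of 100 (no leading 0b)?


100 = 1100100 in binary

1100100


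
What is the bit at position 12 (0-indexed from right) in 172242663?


0b1010010001000011011011100111, position 12 = 1

1


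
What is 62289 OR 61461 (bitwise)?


0b1111001101010001 | 0b1111000000010101 = 0b1111001101010101 = 62293

62293


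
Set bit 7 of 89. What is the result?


89 | (1 << 7) = 89 | 128 = 217

217


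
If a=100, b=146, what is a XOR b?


100 ^ 146 = 246

246


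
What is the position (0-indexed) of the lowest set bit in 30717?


0b111011111111101. Lowest set bit at position 0

0


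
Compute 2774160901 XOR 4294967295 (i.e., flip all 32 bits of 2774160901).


2774160901 ^ 4294967295 = 1520806394

1520806394


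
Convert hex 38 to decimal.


38 hex = 56 decimal

56


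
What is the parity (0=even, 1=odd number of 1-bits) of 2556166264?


0b10011000010111000000000001111000 has 11 ones => parity 1

1


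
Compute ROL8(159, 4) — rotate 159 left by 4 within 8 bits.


Rotate 0b10011111 left by 4 (8-bit) = 0b11111001 = 249

249


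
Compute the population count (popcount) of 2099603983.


0b1111101001001010110101000001111 has 17 set bits

17


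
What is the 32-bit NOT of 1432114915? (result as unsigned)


~0b1010101010111000101011011100011 = 0b10101010101000111010100100011100 = 2862852380 (32-bit unsigned)

2862852380


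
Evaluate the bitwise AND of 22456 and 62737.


0b101011110111000 & 0b1111010100010001 = 0b101010100010000 = 21776

21776


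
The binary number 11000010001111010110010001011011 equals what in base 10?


11000010001111010110010001011011 in decimal = 3258803291

3258803291


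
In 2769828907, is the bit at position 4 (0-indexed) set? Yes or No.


0b10100101000110000011110000101011, bit 4 = 0. No

No


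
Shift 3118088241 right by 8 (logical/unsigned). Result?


0b10111001110110100100000000110001 >> 8 = 0b101110011101101001000000 = 12180032

12180032


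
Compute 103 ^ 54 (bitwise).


0b1100111 ^ 0b110110 = 0b1010001 = 81

81


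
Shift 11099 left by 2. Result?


0b10101101011011 << 2 = 0b1010110101101100 = 44396

44396


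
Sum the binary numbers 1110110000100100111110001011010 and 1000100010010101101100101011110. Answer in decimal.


1110110000100100111110001011010 + 1000100010010101101100101011110 = 10111010010111010101010110111000 = 3126678968

3126678968


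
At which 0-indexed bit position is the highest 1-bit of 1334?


0b10100110110. Highest set bit at position 10

10


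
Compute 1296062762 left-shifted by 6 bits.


0b1001101010000000101100100101010 << 6 = 0b1001101010000000101100100101010000000 = 82948016768

82948016768


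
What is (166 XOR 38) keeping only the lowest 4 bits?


Step 1: 166 ^ 38 = 128
Step 2: 128 & 15 = 0

0


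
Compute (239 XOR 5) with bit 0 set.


Step 1: 239 ^ 5 = 234
Step 2: 234 | (1 << 0) = 234 | 1 = 235

235


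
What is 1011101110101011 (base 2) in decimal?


1011101110101011 in decimal = 48043

48043


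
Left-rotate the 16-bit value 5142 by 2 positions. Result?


Rotate 0b1010000010110 left by 2 (16-bit) = 0b101000001011000 = 20568

20568


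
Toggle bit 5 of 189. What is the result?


189 ^ (1 << 5) = 189 ^ 32 = 157

157


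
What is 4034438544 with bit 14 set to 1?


4034438544 | (1 << 14) = 4034438544 | 16384 = 4034454928

4034454928


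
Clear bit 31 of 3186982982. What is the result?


3186982982 & ~(1 << 31) = 1039499334

1039499334


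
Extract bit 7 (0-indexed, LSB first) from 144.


0b10010000, position 7 = 1

1


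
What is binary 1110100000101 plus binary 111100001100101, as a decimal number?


1110100000101 + 111100001100101 = 1001010101101010 = 38250

38250


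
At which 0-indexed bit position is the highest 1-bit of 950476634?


0b111000101001110001111101011010. Highest set bit at position 29

29


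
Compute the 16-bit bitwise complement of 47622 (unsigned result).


~0b1011101000000110 = 0b100010111111001 = 17913 (16-bit unsigned)

17913


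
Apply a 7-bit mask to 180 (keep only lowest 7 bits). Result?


180 & 127 = 52

52


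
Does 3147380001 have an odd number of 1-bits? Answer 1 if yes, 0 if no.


0b10111011100110010011010100100001 has 16 ones => parity 0

0


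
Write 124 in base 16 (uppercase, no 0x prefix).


124 = 7C hex

7C


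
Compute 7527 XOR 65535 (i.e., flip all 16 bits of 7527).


7527 ^ 65535 = 58008

58008


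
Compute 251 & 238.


0b11111011 & 0b11101110 = 0b11101010 = 234

234


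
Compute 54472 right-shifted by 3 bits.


0b1101010011001000 >> 3 = 0b1101010011001 = 6809

6809


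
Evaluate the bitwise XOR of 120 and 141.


0b1111000 ^ 0b10001101 = 0b11110101 = 245

245


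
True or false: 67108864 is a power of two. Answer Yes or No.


0b100000000000000000000000000. Only one bit set => Yes

Yes


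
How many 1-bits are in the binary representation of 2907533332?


0b10101101010011010111000000010100 has 14 set bits

14


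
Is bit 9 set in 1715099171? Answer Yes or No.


0b1100110001110100101011000100011, bit 9 = 1. Yes

Yes


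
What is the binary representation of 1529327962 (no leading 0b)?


1529327962 = 1011011001001111011000101011010 in binary

1011011001001111011000101011010


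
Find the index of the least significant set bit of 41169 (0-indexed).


0b1010000011010001. Lowest set bit at position 0

0


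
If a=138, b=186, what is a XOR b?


138 ^ 186 = 48

48


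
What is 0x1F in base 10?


1F hex = 31 decimal

31


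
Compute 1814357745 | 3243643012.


0b1101100001001001110011011110001 | 0b11000001010101100001000010000100 = 0b11101101011101101111011011110101 = 3983996661

3983996661


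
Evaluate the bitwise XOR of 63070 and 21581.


0b1111011001011110 ^ 0b101010001001101 = 0b1010001000010011 = 41491

41491


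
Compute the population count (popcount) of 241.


0b11110001 has 5 set bits

5


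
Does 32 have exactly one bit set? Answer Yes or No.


0b100000. Only one bit set => Yes

Yes


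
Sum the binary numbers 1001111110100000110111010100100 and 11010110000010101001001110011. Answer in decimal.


1001111110100000110111010100100 + 11010110000010101001001110011 = 1101010100100011100000100010111 = 1787937047

1787937047


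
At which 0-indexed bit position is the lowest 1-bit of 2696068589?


0b10100000101100101011110111101101. Lowest set bit at position 0

0


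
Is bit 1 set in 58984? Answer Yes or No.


0b1110011001101000, bit 1 = 0. No

No


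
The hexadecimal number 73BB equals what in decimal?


73BB hex = 29627 decimal

29627


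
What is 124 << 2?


0b1111100 << 2 = 0b111110000 = 496

496


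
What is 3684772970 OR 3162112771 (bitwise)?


0b11011011101000010010110001101010 | 0b10111100011110100000001100000011 = 0b11111111111110110010111101101011 = 4294651755

4294651755


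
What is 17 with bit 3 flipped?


17 ^ (1 << 3) = 17 ^ 8 = 25

25


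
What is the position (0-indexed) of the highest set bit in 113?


0b1110001. Highest set bit at position 6

6


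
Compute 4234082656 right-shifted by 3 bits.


0b11111100010111101111100101100000 >> 3 = 0b11111100010111101111100101100 = 529260332

529260332


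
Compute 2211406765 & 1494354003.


0b10000011110011110110001110101101 & 0b1011001000100100000100001010011 = 0b1000000100000000000000001 = 16908289

16908289


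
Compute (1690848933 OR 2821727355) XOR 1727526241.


Step 1: 1690848933 | 2821727355 = 3975704319
Step 2: 3975704319 ^ 1727526241 = 2316278686

2316278686


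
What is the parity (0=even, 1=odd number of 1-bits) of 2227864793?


0b10000100110010101000010011011001 has 13 ones => parity 1

1


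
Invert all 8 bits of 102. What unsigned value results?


102 ^ 255 = 153

153


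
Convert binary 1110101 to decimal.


1110101 in decimal = 117

117


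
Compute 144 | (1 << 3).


144 | (1 << 3) = 144 | 8 = 152

152


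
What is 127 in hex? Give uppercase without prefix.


127 = 7F hex

7F


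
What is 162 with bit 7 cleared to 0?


162 & ~(1 << 7) = 34

34


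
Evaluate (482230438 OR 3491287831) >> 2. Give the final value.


Step 1: 482230438 | 3491287831 = 3703493559
Step 2: 3703493559 >> 2 = 925873389

925873389


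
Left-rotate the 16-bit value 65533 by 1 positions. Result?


Rotate 0b1111111111111101 left by 1 (16-bit) = 0b1111111111111011 = 65531

65531


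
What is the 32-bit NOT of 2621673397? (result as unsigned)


~0b10011100010000111000111110110101 = 0b1100011101111000111000001001010 = 1673293898 (32-bit unsigned)

1673293898


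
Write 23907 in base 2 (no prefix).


23907 = 101110101100011 in binary

101110101100011


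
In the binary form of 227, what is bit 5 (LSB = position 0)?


0b11100011, position 5 = 1

1


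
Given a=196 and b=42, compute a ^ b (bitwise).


196 ^ 42 = 238

238


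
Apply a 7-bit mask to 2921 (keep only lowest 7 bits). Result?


2921 & 127 = 105

105


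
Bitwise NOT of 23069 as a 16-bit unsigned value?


~0b101101000011101 = 0b1010010111100010 = 42466 (16-bit unsigned)

42466


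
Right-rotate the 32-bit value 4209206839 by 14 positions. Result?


Rotate 0b11111010111000110110011000110111 right by 14 (32-bit) = 0b10011000110111111110101110001101 = 2564811661

2564811661


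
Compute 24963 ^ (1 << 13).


24963 ^ (1 << 13) = 24963 ^ 8192 = 16771

16771


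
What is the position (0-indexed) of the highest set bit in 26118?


0b110011000000110. Highest set bit at position 14

14


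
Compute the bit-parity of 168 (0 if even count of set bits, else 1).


0b10101000 has 3 ones => parity 1

1


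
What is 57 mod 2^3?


57 & 7 = 1

1


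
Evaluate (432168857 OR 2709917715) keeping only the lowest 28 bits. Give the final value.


Step 1: 432168857 | 2709917715 = 3116785563
Step 2: 3116785563 & 268435455 = 163995547

163995547


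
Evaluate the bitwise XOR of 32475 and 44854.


0b111111011011011 ^ 0b1010111100110110 = 0b1101000111101101 = 53741

53741


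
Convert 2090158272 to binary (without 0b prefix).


2090158272 = 1111100100101010100100011000000 in binary

1111100100101010100100011000000


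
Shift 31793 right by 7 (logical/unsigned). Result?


0b111110000110001 >> 7 = 0b11111000 = 248

248


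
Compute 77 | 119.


0b1001101 | 0b1110111 = 0b1111111 = 127

127


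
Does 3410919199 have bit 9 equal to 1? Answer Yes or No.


0b11001011010011100111111100011111, bit 9 = 1. Yes

Yes


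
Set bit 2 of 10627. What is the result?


10627 | (1 << 2) = 10627 | 4 = 10631

10631


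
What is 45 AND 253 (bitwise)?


0b101101 & 0b11111101 = 0b101101 = 45

45


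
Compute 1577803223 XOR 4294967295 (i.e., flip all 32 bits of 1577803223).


1577803223 ^ 4294967295 = 2717164072

2717164072


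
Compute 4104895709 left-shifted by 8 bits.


0b11110100101010111011110011011101 << 8 = 0b1111010010101011101111001101110100000000 = 1050853301504

1050853301504


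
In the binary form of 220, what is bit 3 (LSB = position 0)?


0b11011100, position 3 = 1

1


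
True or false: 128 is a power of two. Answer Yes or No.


0b10000000. Only one bit set => Yes

Yes


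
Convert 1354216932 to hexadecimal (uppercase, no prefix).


1354216932 = 50B7B5E4 hex

50B7B5E4


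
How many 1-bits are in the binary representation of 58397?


0b1110010000011101 has 8 set bits

8


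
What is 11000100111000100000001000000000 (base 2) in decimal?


11000100111000100000001000000000 in decimal = 3303145984

3303145984


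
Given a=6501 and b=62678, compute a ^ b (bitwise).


6501 ^ 62678 = 60851

60851


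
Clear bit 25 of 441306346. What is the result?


441306346 & ~(1 << 25) = 407751914

407751914


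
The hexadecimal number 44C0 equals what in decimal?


44C0 hex = 17600 decimal

17600


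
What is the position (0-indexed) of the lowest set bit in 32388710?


0b1111011100011011001100110. Lowest set bit at position 1

1


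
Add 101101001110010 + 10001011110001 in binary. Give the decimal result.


101101001110010 + 10001011110001 = 111110101100011 = 32099

32099


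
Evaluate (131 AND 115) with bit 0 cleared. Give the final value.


Step 1: 131 & 115 = 3
Step 2: 3 & ~(1 << 0) = 2

2


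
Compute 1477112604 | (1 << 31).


1477112604 | (1 << 31) = 1477112604 | 2147483648 = 3624596252

3624596252


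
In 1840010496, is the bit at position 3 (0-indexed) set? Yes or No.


0b1101101101011000101010100000000, bit 3 = 0. No

No


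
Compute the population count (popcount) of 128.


0b10000000 has 1 set bits

1


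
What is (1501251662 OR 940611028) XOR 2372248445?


Step 1: 1501251662 | 940611028 = 2038160862
Step 2: 2038160862 ^ 2372248445 = 4095639203

4095639203


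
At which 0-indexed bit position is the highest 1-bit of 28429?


0b110111100001101. Highest set bit at position 14

14


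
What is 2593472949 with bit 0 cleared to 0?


2593472949 & ~(1 << 0) = 2593472948

2593472948


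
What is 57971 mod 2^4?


57971 & 15 = 3

3


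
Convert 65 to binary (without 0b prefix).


65 = 1000001 in binary

1000001


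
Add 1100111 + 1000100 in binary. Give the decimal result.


1100111 + 1000100 = 10101011 = 171

171


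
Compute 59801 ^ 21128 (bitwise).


0b1110100110011001 ^ 0b101001010001000 = 0b1011101100010001 = 47889

47889


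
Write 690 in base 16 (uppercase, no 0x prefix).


690 = 2B2 hex

2B2


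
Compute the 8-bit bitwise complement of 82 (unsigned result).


~0b1010010 = 0b10101101 = 173 (8-bit unsigned)

173


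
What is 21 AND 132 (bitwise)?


0b10101 & 0b10000100 = 0b100 = 4

4


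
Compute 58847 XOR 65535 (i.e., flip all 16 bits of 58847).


58847 ^ 65535 = 6688

6688


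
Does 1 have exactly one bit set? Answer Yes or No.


0b1. Only one bit set => Yes

Yes


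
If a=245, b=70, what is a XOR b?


245 ^ 70 = 179

179


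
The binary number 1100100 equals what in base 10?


1100100 in decimal = 100

100


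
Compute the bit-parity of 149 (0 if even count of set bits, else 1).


0b10010101 has 4 ones => parity 0

0


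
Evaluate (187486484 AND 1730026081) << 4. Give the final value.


Step 1: 187486484 & 1730026081 = 51122176
Step 2: 51122176 << 4 = 817954816

817954816


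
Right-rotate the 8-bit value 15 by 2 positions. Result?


Rotate 0b1111 right by 2 (8-bit) = 0b11000011 = 195

195


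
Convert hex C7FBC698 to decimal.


C7FBC698 hex = 3355166360 decimal

3355166360


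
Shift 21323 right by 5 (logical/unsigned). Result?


0b101001101001011 >> 5 = 0b1010011010 = 666

666


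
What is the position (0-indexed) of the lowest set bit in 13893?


0b11011001000101. Lowest set bit at position 0

0


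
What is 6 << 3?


0b110 << 3 = 0b110000 = 48

48


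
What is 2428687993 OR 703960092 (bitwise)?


0b10010000110000101101011001111001 | 0b101001111101011001010000011100 = 0b10111001111101111101011001111101 = 3120027261

3120027261


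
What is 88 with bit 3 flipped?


88 ^ (1 << 3) = 88 ^ 8 = 80

80


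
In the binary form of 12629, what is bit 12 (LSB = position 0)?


0b11000101010101, position 12 = 1

1


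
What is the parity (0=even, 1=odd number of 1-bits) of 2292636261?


0b10001000101001101101101001100101 has 15 ones => parity 1

1


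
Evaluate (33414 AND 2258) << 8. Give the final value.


Step 1: 33414 & 2258 = 130
Step 2: 130 << 8 = 33280

33280


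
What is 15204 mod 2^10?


15204 & 1023 = 868

868


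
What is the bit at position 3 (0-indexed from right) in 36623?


0b1000111100001111, position 3 = 1

1
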